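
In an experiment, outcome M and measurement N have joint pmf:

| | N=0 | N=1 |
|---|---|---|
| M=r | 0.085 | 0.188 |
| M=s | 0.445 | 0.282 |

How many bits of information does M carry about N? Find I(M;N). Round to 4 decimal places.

0.0527 bits

Marginals: p(M) = (0.2730, 0.7270), p(N) = (0.5300, 0.4700).
I(M;N) = H(M) + H(N) − H(M,N).
H(M) = 0.8457, H(N) = 0.9974, H(M,N) = 1.7904.
I(M;N) = 0.8457 + 0.9974 − 1.7904 = 0.0527 bits.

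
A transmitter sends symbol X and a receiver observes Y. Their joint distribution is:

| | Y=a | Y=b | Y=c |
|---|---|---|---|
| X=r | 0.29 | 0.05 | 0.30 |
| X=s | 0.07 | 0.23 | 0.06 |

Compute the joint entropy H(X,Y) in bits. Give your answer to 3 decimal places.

2.255 bits

H(X,Y) = −Σ p(x,y)·log₂ p(x,y) over all 6 cells.
  cell (r,a): −0.29·log₂0.29 = 0.5179
  cell (r,b): −0.05·log₂0.05 = 0.2161
  cell (r,c): −0.30·log₂0.30 = 0.5211
  cell (s,a): −0.07·log₂0.07 = 0.2686
  cell (s,b): −0.23·log₂0.23 = 0.4877
  cell (s,c): −0.06·log₂0.06 = 0.2435
Sum = 2.255 bits.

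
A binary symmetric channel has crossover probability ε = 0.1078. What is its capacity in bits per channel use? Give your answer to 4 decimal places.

0.5068 bits

Binary symmetric channel: C = 1 − h₂(ε) where h₂ is the binary entropy function.
h₂(0.1078) = −0.1078·log₂0.1078 − 0.8922·log₂0.8922 = 0.4932.
C = 1 − 0.4932 = 0.5068 bits per channel use.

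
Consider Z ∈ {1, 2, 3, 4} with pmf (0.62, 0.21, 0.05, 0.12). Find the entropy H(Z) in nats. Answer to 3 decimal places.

1.028 nats

H(Z) = −Σ p·ln p.
  −(0.62)·ln(0.62) = 0.2964
  −(0.21)·ln(0.21) = 0.3277
  −(0.05)·ln(0.05) = 0.1498
  −(0.12)·ln(0.12) = 0.2544
Sum: 0.2964 + 0.3277 + 0.1498 + 0.2544 = 1.028 nats.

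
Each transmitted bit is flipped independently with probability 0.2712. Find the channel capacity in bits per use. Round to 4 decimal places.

0.1568 bits

Binary symmetric channel: C = 1 − h₂(ε) where h₂ is the binary entropy function.
h₂(0.2712) = −0.2712·log₂0.2712 − 0.7288·log₂0.7288 = 0.8432.
C = 1 − 0.8432 = 0.1568 bits per channel use.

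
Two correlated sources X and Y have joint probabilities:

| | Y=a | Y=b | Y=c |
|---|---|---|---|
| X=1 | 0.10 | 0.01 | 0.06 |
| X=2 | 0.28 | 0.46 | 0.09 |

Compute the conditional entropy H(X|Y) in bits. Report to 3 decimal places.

0.531 bits

Chain rule: H(X|Y) = H(X,Y) − H(Y).
Marginals: p(X) = (0.1700, 0.8300), p(Y) = (0.3800, 0.4700, 0.1500).
H(X,Y) = 1.9844 bits; H(Y) = 1.4530 bits.
H(X|Y) = 1.9844 − 1.4530 = 0.531 bits.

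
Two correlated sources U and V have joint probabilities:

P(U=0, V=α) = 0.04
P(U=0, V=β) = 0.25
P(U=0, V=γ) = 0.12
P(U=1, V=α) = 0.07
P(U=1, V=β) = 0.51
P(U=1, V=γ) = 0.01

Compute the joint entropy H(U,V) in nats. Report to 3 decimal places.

1.305 nats

H(U,V) = −Σ p(x,y)·ln p(x,y) over all 6 cells.
  cell (0,α): −0.04·ln0.04 = 0.1288
  cell (0,β): −0.25·ln0.25 = 0.3466
  cell (0,γ): −0.12·ln0.12 = 0.2544
  cell (1,α): −0.07·ln0.07 = 0.1861
  cell (1,β): −0.51·ln0.51 = 0.3434
  cell (1,γ): −0.01·ln0.01 = 0.0461
Sum = 1.305 nats.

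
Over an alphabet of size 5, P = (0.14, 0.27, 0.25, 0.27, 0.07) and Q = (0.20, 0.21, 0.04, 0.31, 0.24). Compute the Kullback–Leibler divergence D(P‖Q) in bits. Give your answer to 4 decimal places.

0.5086 bits

D(P‖Q) = Σ p·log₂(p/q).
  0.14·log₂(0.14/0.20) = -0.07204
  0.27·log₂(0.27/0.21) = 0.09789
  0.25·log₂(0.25/0.04) = 0.66096
  0.27·log₂(0.27/0.31) = -0.05381
  0.07·log₂(0.07/0.24) = -0.12443
D(P‖Q) = 0.5086 bits.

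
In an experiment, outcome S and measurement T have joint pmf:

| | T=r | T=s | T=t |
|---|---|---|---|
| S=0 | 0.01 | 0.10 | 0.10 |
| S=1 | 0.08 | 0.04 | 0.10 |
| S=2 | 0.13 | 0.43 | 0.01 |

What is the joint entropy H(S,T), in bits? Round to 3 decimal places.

H(S,T) = −Σ p(x,y)·log₂ p(x,y) over all 9 cells.
  cell (0,r): −0.01·log₂0.01 = 0.0664
  cell (0,s): −0.10·log₂0.10 = 0.3322
  cell (0,t): −0.10·log₂0.10 = 0.3322
  cell (1,r): −0.08·log₂0.08 = 0.2915
  cell (1,s): −0.04·log₂0.04 = 0.1858
  cell (1,t): −0.10·log₂0.10 = 0.3322
  cell (2,r): −0.13·log₂0.13 = 0.3826
  cell (2,s): −0.43·log₂0.43 = 0.5236
  cell (2,t): −0.01·log₂0.01 = 0.0664
Sum = 2.513 bits.

2.513 bits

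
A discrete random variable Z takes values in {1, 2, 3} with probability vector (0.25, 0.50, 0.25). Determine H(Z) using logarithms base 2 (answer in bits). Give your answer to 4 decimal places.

H(Z) = −Σ p·log₂ p.
  −(0.25)·log₂(0.25) = 0.50000
  −(0.50)·log₂(0.50) = 0.50000
  −(0.25)·log₂(0.25) = 0.50000
Sum: 0.50000 + 0.50000 + 0.50000 = 1.5000 bits.

1.5000 bits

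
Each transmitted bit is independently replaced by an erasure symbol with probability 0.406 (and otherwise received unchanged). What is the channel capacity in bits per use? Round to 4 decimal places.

0.5940 bits

Binary erasure channel: capacity C = 1 − ε.
C = 1 − 0.406 = 0.5940 bits per channel use.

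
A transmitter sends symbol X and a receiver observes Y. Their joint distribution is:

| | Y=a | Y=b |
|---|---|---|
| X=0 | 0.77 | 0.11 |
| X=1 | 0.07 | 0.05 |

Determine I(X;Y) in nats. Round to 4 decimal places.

Marginals: p(X) = (0.8800, 0.1200), p(Y) = (0.8400, 0.1600).
I(X;Y) = H(X) + H(Y) − H(X,Y).
H(X) = 0.3669, H(Y) = 0.4397, H(X,Y) = 0.7800.
I(X;Y) = 0.3669 + 0.4397 − 0.7800 = 0.0266 nats.

0.0266 nats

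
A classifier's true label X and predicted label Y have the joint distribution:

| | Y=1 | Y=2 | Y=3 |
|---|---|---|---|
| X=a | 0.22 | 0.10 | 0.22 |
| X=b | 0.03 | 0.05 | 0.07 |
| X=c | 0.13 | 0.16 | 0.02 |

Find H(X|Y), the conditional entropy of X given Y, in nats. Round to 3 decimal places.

0.880 nats

Marginals: p(X) = (0.5400, 0.1500, 0.3100), p(Y) = (0.3800, 0.3100, 0.3100).
H(X|Y) = Σ p(Y) · H(X|Y=·).
  Y=1: p=0.3800, H(X|Y=1) = 0.8838
  Y=2: p=0.3100, H(X|Y=2) = 1.0006
  Y=3: p=0.3100, H(X|Y=3) = 0.7562
Weighted sum = 0.880 nats.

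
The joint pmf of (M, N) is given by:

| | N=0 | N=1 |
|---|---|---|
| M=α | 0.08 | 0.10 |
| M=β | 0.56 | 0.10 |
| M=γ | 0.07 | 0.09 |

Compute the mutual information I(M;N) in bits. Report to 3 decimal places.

0.127 bits

Marginals: p(M) = (0.1800, 0.6600, 0.1600), p(N) = (0.7100, 0.2900).
I(M;N) = H(M) + H(N) − H(M,N).
H(M) = 1.2640, H(N) = 0.8687, H(M,N) = 2.0055.
I(M;N) = 1.2640 + 0.8687 − 2.0055 = 0.127 bits.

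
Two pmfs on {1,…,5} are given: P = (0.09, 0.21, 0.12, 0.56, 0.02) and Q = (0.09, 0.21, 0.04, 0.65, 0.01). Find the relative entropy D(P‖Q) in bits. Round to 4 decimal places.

0.0898 bits

D(P‖Q) = Σ p·log₂(p/q).
  0.09·log₂(0.09/0.09) = 0.00000
  0.21·log₂(0.21/0.21) = 0.00000
  0.12·log₂(0.12/0.04) = 0.19020
  0.56·log₂(0.56/0.65) = -0.12041
  0.02·log₂(0.02/0.01) = 0.02000
D(P‖Q) = 0.0898 bits.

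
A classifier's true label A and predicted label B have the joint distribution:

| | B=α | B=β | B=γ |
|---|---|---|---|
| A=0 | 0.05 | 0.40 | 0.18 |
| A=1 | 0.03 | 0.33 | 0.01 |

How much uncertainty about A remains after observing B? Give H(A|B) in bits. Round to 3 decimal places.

Marginals: p(A) = (0.6300, 0.3700), p(B) = (0.0800, 0.7300, 0.1900).
H(A|B) = Σ p(B) · H(A|B=·).
  B=α: p=0.0800, H(A|B=α) = 0.9544
  B=β: p=0.7300, H(A|B=β) = 0.9934
  B=γ: p=0.1900, H(A|B=γ) = 0.2975
Weighted sum = 0.858 bits.

0.858 bits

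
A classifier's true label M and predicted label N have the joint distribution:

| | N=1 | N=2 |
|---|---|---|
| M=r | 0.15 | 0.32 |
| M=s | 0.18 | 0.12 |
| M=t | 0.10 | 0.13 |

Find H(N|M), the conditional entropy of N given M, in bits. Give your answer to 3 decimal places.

Marginals: p(M) = (0.4700, 0.3000, 0.2300), p(N) = (0.4300, 0.5700).
H(N|M) = Σ p(M) · H(N|M=·).
  M=r: p=0.4700, H(N|M=r) = 0.9035
  M=s: p=0.3000, H(N|M=s) = 0.9710
  M=t: p=0.2300, H(N|M=t) = 0.9877
Weighted sum = 0.943 bits.

0.943 bits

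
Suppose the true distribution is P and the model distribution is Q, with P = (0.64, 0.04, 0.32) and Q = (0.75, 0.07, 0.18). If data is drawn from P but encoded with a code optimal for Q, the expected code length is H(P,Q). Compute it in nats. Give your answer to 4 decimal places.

H(P,Q) = −Σ p·ln q.
  −0.64·ln(0.75) = 0.18412
  −0.04·ln(0.07) = 0.10637
  −0.32·ln(0.18) = 0.54874
H(P,Q) = 0.8392 nats.

0.8392 nats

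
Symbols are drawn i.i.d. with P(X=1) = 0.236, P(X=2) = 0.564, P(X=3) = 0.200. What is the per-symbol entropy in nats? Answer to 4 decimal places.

0.9857 nats

H(X) = −Σ p·ln p.
  −(0.236)·ln(0.236) = 0.34077
  −(0.564)·ln(0.564) = 0.32300
  −(0.200)·ln(0.200) = 0.32189
Sum: 0.34077 + 0.32300 + 0.32189 = 0.9857 nats.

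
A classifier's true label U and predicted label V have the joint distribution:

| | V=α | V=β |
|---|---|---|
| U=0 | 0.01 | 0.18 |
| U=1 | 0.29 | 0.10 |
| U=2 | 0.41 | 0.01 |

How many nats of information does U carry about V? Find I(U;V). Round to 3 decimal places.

Marginals: p(U) = (0.1900, 0.3900, 0.4200), p(V) = (0.7100, 0.2900).
I(U;V) = Σ p(x,y)·ln[p(x,y)/(p(x)p(y))].
  (0,α): 0.01·ln(0.0741) = -0.0260
  (0,β): 0.18·ln(3.2668) = 0.2131
  (1,α): 0.29·ln(1.0473) = 0.0134
  (1,β): 0.10·ln(0.8842) = -0.0123
  (2,α): 0.41·ln(1.3749) = 0.1305
  (2,β): 0.01·ln(0.0821) = -0.0250
Sum = 0.294 nats.

0.294 nats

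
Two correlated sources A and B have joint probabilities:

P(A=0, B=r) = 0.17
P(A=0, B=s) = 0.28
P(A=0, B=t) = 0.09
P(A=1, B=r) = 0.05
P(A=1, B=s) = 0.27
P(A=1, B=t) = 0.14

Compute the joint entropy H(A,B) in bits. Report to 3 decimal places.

H(A,B) = −Σ p(x,y)·log₂ p(x,y) over all 6 cells.
  cell (0,r): −0.17·log₂0.17 = 0.4346
  cell (0,s): −0.28·log₂0.28 = 0.5142
  cell (0,t): −0.09·log₂0.09 = 0.3127
  cell (1,r): −0.05·log₂0.05 = 0.2161
  cell (1,s): −0.27·log₂0.27 = 0.5100
  cell (1,t): −0.14·log₂0.14 = 0.3971
Sum = 2.385 bits.

2.385 bits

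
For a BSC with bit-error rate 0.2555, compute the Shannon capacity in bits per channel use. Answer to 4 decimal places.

0.1801 bits

Binary symmetric channel: C = 1 − h₂(ε) where h₂ is the binary entropy function.
h₂(0.2555) = −0.2555·log₂0.2555 − 0.7445·log₂0.7445 = 0.8199.
C = 1 − 0.8199 = 0.1801 bits per channel use.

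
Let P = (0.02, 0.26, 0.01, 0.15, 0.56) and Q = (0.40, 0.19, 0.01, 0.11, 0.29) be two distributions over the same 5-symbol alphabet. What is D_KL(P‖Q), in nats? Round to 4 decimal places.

D(P‖Q) = Σ p·ln(p/q).
  0.02·ln(0.02/0.40) = -0.05991
  0.26·ln(0.26/0.19) = 0.08155
  0.01·ln(0.01/0.01) = 0.00000
  0.15·ln(0.15/0.11) = 0.04652
  0.56·ln(0.56/0.29) = 0.36851
D(P‖Q) = 0.4367 nats.

0.4367 nats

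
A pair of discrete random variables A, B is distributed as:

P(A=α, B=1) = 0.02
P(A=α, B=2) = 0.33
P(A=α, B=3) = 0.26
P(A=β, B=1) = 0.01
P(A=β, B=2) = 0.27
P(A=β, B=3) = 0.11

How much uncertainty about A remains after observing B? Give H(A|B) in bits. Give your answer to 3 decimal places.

0.948 bits

Chain rule: H(A|B) = H(A,B) − H(B).
Marginals: p(A) = (0.6100, 0.3900), p(B) = (0.0300, 0.6000, 0.3700).
H(A,B) = 2.0727 bits; H(B) = 1.1247 bits.
H(A|B) = 2.0727 − 1.1247 = 0.948 bits.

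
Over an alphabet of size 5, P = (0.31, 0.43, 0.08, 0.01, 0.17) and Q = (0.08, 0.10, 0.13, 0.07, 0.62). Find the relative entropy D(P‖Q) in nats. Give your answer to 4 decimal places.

D(P‖Q) = Σ p·ln(p/q).
  0.31·ln(0.31/0.08) = 0.41991
  0.43·ln(0.43/0.10) = 0.62720
  0.08·ln(0.08/0.13) = -0.03884
  0.01·ln(0.01/0.07) = -0.01946
  0.17·ln(0.17/0.62) = -0.21997
D(P‖Q) = 0.7688 nats.

0.7688 nats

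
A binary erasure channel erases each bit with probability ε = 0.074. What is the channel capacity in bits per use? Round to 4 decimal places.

Binary erasure channel: capacity C = 1 − ε.
C = 1 − 0.074 = 0.9260 bits per channel use.

0.9260 bits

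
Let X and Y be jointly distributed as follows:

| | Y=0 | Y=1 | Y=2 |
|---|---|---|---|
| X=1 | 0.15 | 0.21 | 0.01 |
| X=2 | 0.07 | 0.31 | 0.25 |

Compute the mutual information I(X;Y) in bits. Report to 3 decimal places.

Marginals: p(X) = (0.3700, 0.6300), p(Y) = (0.2200, 0.5200, 0.2600).
I(X;Y) = H(X) + H(Y) − H(X,Y).
H(X) = 0.9507, H(Y) = 1.4764, H(X,Y) = 2.2422.
I(X;Y) = 0.9507 + 1.4764 − 2.2422 = 0.185 bits.

0.185 bits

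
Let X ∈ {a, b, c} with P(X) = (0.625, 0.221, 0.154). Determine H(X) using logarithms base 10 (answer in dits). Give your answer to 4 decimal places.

0.3976 dits

H(X) = −Σ p·log₁₀ p.
  −(0.625)·log₁₀(0.625) = 0.12757
  −(0.221)·log₁₀(0.221) = 0.14489
  −(0.154)·log₁₀(0.154) = 0.12512
Sum: 0.12757 + 0.14489 + 0.12512 = 0.3976 dits.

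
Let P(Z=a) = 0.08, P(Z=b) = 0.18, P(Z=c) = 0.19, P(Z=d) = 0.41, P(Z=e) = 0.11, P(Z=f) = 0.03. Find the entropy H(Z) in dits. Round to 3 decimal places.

H(Z) = −Σ p·log₁₀ p.
  −(0.08)·log₁₀(0.08) = 0.0878
  −(0.18)·log₁₀(0.18) = 0.1341
  −(0.19)·log₁₀(0.19) = 0.1370
  −(0.41)·log₁₀(0.41) = 0.1588
  −(0.11)·log₁₀(0.11) = 0.1054
  −(0.03)·log₁₀(0.03) = 0.0457
Sum: 0.0878 + 0.1341 + 0.1370 + 0.1588 + 0.1054 + 0.0457 = 0.669 dits.

0.669 dits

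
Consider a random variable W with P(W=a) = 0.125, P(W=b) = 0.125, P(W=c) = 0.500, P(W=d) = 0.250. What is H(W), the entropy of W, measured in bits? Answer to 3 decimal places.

H(W) = −Σ p·log₂ p.
  −(0.125)·log₂(0.125) = 0.3750
  −(0.125)·log₂(0.125) = 0.3750
  −(0.500)·log₂(0.500) = 0.5000
  −(0.250)·log₂(0.250) = 0.5000
Sum: 0.3750 + 0.3750 + 0.5000 + 0.5000 = 1.750 bits.

1.750 bits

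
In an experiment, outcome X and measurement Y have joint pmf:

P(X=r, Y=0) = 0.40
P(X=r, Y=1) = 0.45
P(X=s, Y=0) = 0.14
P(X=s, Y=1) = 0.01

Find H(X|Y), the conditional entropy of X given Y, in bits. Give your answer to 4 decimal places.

0.5153 bits

Chain rule: H(X|Y) = H(X,Y) − H(Y).
Marginals: p(X) = (0.8500, 0.1500), p(Y) = (0.5400, 0.4600).
H(X,Y) = 1.5107 bits; H(Y) = 0.9954 bits.
H(X|Y) = 1.5107 − 0.9954 = 0.5153 bits.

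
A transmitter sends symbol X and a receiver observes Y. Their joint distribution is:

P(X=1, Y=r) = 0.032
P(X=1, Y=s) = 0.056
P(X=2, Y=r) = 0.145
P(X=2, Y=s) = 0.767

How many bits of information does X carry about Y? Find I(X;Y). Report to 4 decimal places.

Marginals: p(X) = (0.0880, 0.9120), p(Y) = (0.1770, 0.8230).
I(X;Y) = Σ p(x,y)·log₂[p(x,y)/(p(x)p(y))].
  (1,r): 0.032·log₂(2.0544) = 0.03324
  (1,s): 0.056·log₂(0.7732) = -0.02078
  (2,r): 0.145·log₂(0.8983) = -0.02245
  (2,s): 0.767·log₂(1.0219) = 0.02395
Sum = 0.0140 bits.

0.0140 bits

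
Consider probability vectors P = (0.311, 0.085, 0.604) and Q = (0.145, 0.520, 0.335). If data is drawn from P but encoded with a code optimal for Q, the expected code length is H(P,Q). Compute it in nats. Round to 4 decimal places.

1.3167 nats

H(P,Q) = −Σ p·ln q.
  −0.311·ln(0.145) = 0.60055
  −0.085·ln(0.520) = 0.05558
  −0.604·ln(0.335) = 0.66055
H(P,Q) = 1.3167 nats.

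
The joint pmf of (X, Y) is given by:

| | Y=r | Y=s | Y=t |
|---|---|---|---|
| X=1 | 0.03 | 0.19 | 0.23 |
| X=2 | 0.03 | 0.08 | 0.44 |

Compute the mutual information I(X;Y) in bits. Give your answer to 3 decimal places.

0.074 bits

Marginals: p(X) = (0.4500, 0.5500), p(Y) = (0.0600, 0.2700, 0.6700).
I(X;Y) = Σ p(x,y)·log₂[p(x,y)/(p(x)p(y))].
  (1,r): 0.03·log₂(1.1111) = 0.0046
  (1,s): 0.19·log₂(1.5638) = 0.1226
  (1,t): 0.23·log₂(0.7629) = -0.0898
  (2,r): 0.03·log₂(0.9091) = -0.0041
  (2,s): 0.08·log₂(0.5387) = -0.0714
  (2,t): 0.44·log₂(1.1940) = 0.1126
Sum = 0.074 bits.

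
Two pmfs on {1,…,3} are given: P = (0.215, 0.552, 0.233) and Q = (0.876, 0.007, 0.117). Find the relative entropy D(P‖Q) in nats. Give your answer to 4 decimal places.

D(P‖Q) = Σ p·ln(p/q).
  0.215·ln(0.215/0.876) = -0.30202
  0.552·ln(0.552/0.007) = 2.41094
  0.233·ln(0.233/0.117) = 0.16051
D(P‖Q) = 2.2694 nats.

2.2694 nats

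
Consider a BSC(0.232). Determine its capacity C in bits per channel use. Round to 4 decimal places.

0.2185 bits

Binary symmetric channel: C = 1 − h₂(ε) where h₂ is the binary entropy function.
h₂(0.232) = −0.232·log₂0.232 − 0.768·log₂0.768 = 0.7815.
C = 1 − 0.7815 = 0.2185 bits per channel use.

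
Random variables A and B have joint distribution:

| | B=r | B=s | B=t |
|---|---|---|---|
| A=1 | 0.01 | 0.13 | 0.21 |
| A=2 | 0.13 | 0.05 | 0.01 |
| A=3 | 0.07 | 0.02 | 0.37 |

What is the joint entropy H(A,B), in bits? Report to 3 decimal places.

H(A,B) = −Σ p(x,y)·log₂ p(x,y) over all 9 cells.
  cell (1,r): −0.01·log₂0.01 = 0.0664
  cell (1,s): −0.13·log₂0.13 = 0.3826
  cell (1,t): −0.21·log₂0.21 = 0.4728
  cell (2,r): −0.13·log₂0.13 = 0.3826
  cell (2,s): −0.05·log₂0.05 = 0.2161
  cell (2,t): −0.01·log₂0.01 = 0.0664
  cell (3,r): −0.07·log₂0.07 = 0.2686
  cell (3,s): −0.02·log₂0.02 = 0.1129
  cell (3,t): −0.37·log₂0.37 = 0.5307
Sum = 2.499 bits.

2.499 bits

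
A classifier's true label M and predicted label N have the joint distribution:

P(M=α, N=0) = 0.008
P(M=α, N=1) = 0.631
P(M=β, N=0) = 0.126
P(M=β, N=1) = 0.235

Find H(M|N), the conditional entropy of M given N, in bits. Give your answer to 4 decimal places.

Marginals: p(M) = (0.6390, 0.3610), p(N) = (0.1340, 0.8660).
H(M|N) = Σ p(N) · H(M|N=·).
  N=0: p=0.1340, H(M|N=0) = 0.3263
  N=1: p=0.8660, H(M|N=1) = 0.8434
Weighted sum = 0.7741 bits.

0.7741 bits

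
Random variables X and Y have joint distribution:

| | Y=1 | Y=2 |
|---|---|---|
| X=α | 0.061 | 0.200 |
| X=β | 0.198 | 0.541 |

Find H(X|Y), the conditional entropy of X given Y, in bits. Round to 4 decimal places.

0.8274 bits

Chain rule: H(X|Y) = H(X,Y) − H(Y).
Marginals: p(X) = (0.2610, 0.7390), p(Y) = (0.2590, 0.7410).
H(X,Y) = 1.6526 bits; H(Y) = 0.8252 bits.
H(X|Y) = 1.6526 − 0.8252 = 0.8274 bits.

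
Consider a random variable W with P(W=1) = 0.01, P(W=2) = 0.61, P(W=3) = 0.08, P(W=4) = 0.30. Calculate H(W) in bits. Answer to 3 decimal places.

H(W) = −Σ p·log₂ p.
  −(0.01)·log₂(0.01) = 0.0664
  −(0.61)·log₂(0.61) = 0.4350
  −(0.08)·log₂(0.08) = 0.2915
  −(0.30)·log₂(0.30) = 0.5211
Sum: 0.0664 + 0.4350 + 0.2915 + 0.5211 = 1.314 bits.

1.314 bits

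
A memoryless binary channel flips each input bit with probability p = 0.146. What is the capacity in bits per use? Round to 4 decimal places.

0.4003 bits

Binary symmetric channel: C = 1 − h₂(ε) where h₂ is the binary entropy function.
h₂(0.146) = −0.146·log₂0.146 − 0.854·log₂0.854 = 0.5997.
C = 1 − 0.5997 = 0.4003 bits per channel use.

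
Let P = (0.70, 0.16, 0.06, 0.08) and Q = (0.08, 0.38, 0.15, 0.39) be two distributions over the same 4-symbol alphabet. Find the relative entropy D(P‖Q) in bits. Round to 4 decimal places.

1.7287 bits

D(P‖Q) = Σ p·log₂(p/q).
  0.70·log₂(0.70/0.08) = 2.19050
  0.16·log₂(0.16/0.38) = -0.19967
  0.06·log₂(0.06/0.15) = -0.07932
  0.08·log₂(0.08/0.39) = -0.18283
D(P‖Q) = 1.7287 bits.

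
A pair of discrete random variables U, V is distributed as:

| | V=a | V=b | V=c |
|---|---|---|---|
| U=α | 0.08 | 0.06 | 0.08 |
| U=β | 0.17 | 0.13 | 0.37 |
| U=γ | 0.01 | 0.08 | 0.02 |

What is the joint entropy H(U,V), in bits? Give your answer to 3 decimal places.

2.645 bits

H(U,V) = −Σ p(x,y)·log₂ p(x,y) over all 9 cells.
  cell (α,a): −0.08·log₂0.08 = 0.2915
  cell (α,b): −0.06·log₂0.06 = 0.2435
  cell (α,c): −0.08·log₂0.08 = 0.2915
  cell (β,a): −0.17·log₂0.17 = 0.4346
  cell (β,b): −0.13·log₂0.13 = 0.3826
  cell (β,c): −0.37·log₂0.37 = 0.5307
  cell (γ,a): −0.01·log₂0.01 = 0.0664
  cell (γ,b): −0.08·log₂0.08 = 0.2915
  cell (γ,c): −0.02·log₂0.02 = 0.1129
Sum = 2.645 bits.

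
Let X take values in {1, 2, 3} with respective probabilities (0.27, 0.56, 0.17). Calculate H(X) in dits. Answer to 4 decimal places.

H(X) = −Σ p·log₁₀ p.
  −(0.27)·log₁₀(0.27) = 0.15353
  −(0.56)·log₁₀(0.56) = 0.14101
  −(0.17)·log₁₀(0.17) = 0.13082
Sum: 0.15353 + 0.14101 + 0.13082 = 0.4254 dits.

0.4254 dits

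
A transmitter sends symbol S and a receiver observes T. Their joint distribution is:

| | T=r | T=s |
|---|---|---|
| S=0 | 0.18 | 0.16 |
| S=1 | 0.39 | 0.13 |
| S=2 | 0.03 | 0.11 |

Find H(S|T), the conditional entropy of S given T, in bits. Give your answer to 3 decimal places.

1.312 bits

Marginals: p(S) = (0.3400, 0.5200, 0.1400), p(T) = (0.6000, 0.4000).
H(S|T) = Σ p(T) · H(S|T=·).
  T=r: p=0.6000, H(S|T=r) = 1.1412
  T=s: p=0.4000, H(S|T=s) = 1.5679
Weighted sum = 1.312 bits.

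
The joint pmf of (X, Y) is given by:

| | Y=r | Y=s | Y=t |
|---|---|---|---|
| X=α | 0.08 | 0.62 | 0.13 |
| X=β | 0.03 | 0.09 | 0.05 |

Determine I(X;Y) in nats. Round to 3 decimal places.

0.015 nats

Marginals: p(X) = (0.8300, 0.1700), p(Y) = (0.1100, 0.7100, 0.1800).
I(X;Y) = Σ p(x,y)·ln[p(x,y)/(p(x)p(y))].
  (α,r): 0.08·ln(0.8762) = -0.0106
  (α,s): 0.62·ln(1.0521) = 0.0315
  (α,t): 0.13·ln(0.8701) = -0.0181
  (β,r): 0.03·ln(1.6043) = 0.0142
  (β,s): 0.09·ln(0.7457) = -0.0264
  (β,t): 0.05·ln(1.6340) = 0.0246
Sum = 0.015 nats.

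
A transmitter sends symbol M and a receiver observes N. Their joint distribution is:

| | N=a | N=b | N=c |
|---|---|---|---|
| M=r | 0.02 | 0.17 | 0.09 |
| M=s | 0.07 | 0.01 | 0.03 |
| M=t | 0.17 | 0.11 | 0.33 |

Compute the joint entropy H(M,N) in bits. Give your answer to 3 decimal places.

H(M,N) = −Σ p(x,y)·log₂ p(x,y) over all 9 cells.
  cell (r,a): −0.02·log₂0.02 = 0.1129
  cell (r,b): −0.17·log₂0.17 = 0.4346
  cell (r,c): −0.09·log₂0.09 = 0.3127
  cell (s,a): −0.07·log₂0.07 = 0.2686
  cell (s,b): −0.01·log₂0.01 = 0.0664
  cell (s,c): −0.03·log₂0.03 = 0.1518
  cell (t,a): −0.17·log₂0.17 = 0.4346
  cell (t,b): −0.11·log₂0.11 = 0.3503
  cell (t,c): −0.33·log₂0.33 = 0.5278
Sum = 2.660 bits.

2.660 bits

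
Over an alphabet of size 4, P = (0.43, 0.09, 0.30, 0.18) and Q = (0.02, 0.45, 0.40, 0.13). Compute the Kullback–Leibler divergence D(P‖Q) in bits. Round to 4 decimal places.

D(P‖Q) = Σ p·log₂(p/q).
  0.43·log₂(0.43/0.02) = 1.90329
  0.09·log₂(0.09/0.45) = -0.20897
  0.30·log₂(0.30/0.40) = -0.12451
  0.18·log₂(0.18/0.13) = 0.08451
D(P‖Q) = 1.6543 bits.

1.6543 bits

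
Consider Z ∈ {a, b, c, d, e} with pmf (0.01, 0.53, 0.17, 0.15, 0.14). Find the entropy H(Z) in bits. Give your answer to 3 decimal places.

1.794 bits

H(Z) = −Σ p·log₂ p.
  −(0.01)·log₂(0.01) = 0.0664
  −(0.53)·log₂(0.53) = 0.4854
  −(0.17)·log₂(0.17) = 0.4346
  −(0.15)·log₂(0.15) = 0.4105
  −(0.14)·log₂(0.14) = 0.3971
Sum: 0.0664 + 0.4854 + 0.4346 + 0.4105 + 0.3971 = 1.794 bits.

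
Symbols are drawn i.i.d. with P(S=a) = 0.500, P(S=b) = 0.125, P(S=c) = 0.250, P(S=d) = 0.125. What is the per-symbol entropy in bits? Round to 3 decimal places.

H(S) = −Σ p·log₂ p.
  −(0.500)·log₂(0.500) = 0.5000
  −(0.125)·log₂(0.125) = 0.3750
  −(0.250)·log₂(0.250) = 0.5000
  −(0.125)·log₂(0.125) = 0.3750
Sum: 0.5000 + 0.3750 + 0.5000 + 0.3750 = 1.750 bits.

1.750 bits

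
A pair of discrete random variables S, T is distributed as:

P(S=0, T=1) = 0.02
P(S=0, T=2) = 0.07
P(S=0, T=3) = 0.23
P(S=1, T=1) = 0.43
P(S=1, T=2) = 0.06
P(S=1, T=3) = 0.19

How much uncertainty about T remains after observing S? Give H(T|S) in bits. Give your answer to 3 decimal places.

1.187 bits

Marginals: p(S) = (0.3200, 0.6800), p(T) = (0.4500, 0.1300, 0.4200).
H(T|S) = Σ p(S) · H(T|S=·).
  S=0: p=0.3200, H(T|S=0) = 1.0721
  S=1: p=0.6800, H(T|S=1) = 1.2411
Weighted sum = 1.187 bits.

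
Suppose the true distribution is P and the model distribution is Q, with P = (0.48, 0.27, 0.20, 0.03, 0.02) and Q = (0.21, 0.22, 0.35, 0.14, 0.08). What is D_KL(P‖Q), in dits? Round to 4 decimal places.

D(P‖Q) = Σ p·log₁₀(p/q).
  0.48·log₁₀(0.48/0.21) = 0.17233
  0.27·log₁₀(0.27/0.22) = 0.02401
  0.20·log₁₀(0.20/0.35) = -0.04861
  0.03·log₁₀(0.03/0.14) = -0.02007
  0.02·log₁₀(0.02/0.08) = -0.01204
D(P‖Q) = 0.1156 dits.

0.1156 dits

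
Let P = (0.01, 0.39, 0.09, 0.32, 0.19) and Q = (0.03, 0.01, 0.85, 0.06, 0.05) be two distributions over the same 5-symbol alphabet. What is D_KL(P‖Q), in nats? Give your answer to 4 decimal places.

2.0050 nats

D(P‖Q) = Σ p·ln(p/q).
  0.01·ln(0.01/0.03) = -0.01099
  0.39·ln(0.39/0.01) = 1.42879
  0.09·ln(0.09/0.85) = -0.20209
  0.32·ln(0.32/0.06) = 0.53567
  0.19·ln(0.19/0.05) = 0.25365
D(P‖Q) = 2.0050 nats.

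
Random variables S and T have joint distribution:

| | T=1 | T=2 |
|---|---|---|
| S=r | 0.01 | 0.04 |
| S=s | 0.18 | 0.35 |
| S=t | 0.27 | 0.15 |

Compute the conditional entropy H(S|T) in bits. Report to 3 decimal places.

Marginals: p(S) = (0.0500, 0.5300, 0.4200), p(T) = (0.4600, 0.5400).
H(S|T) = Σ p(T) · H(S|T=·).
  T=1: p=0.4600, H(S|T=1) = 1.1009
  T=2: p=0.5400, H(S|T=2) = 1.1970
Weighted sum = 1.153 bits.

1.153 bits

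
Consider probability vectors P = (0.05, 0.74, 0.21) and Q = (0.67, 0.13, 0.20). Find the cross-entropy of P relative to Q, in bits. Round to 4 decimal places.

2.6946 bits

H(P,Q) = −Σ p·log₂ q.
  −0.05·log₂(0.67) = 0.02889
  −0.74·log₂(0.13) = 2.17813
  −0.21·log₂(0.20) = 0.48760
H(P,Q) = 2.6946 bits.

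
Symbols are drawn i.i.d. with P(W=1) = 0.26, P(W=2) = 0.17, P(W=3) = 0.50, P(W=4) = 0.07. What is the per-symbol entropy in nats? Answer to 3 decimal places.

1.184 nats

H(W) = −Σ p·ln p.
  −(0.26)·ln(0.26) = 0.3502
  −(0.17)·ln(0.17) = 0.3012
  −(0.50)·ln(0.50) = 0.3466
  −(0.07)·ln(0.07) = 0.1861
Sum: 0.3502 + 0.3012 + 0.3466 + 0.1861 = 1.184 nats.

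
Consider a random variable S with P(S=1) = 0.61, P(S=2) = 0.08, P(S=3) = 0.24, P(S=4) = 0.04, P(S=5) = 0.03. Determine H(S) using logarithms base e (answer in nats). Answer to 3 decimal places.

1.080 nats

H(S) = −Σ p·ln p.
  −(0.61)·ln(0.61) = 0.3015
  −(0.08)·ln(0.08) = 0.2021
  −(0.24)·ln(0.24) = 0.3425
  −(0.04)·ln(0.04) = 0.1288
  −(0.03)·ln(0.03) = 0.1052
Sum: 0.3015 + 0.2021 + 0.3425 + 0.1288 + 0.1052 = 1.080 nats.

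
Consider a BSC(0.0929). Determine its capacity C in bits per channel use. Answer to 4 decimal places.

0.5539 bits

Binary symmetric channel: C = 1 − h₂(ε) where h₂ is the binary entropy function.
h₂(0.0929) = −0.0929·log₂0.0929 − 0.9071·log₂0.9071 = 0.4461.
C = 1 − 0.4461 = 0.5539 bits per channel use.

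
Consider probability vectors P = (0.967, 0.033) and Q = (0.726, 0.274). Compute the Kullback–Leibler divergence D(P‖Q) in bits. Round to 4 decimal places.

0.2991 bits

D(P‖Q) = Σ p·log₂(p/q).
  0.967·log₂(0.967/0.726) = 0.39990
  0.033·log₂(0.033/0.274) = -0.10077
D(P‖Q) = 0.2991 bits.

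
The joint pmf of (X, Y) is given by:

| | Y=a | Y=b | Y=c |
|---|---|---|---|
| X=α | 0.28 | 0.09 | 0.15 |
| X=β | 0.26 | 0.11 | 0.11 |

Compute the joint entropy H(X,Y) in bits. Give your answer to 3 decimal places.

H(X,Y) = −Σ p(x,y)·log₂ p(x,y) over all 6 cells.
  cell (α,a): −0.28·log₂0.28 = 0.5142
  cell (α,b): −0.09·log₂0.09 = 0.3127
  cell (α,c): −0.15·log₂0.15 = 0.4105
  cell (β,a): −0.26·log₂0.26 = 0.5053
  cell (β,b): −0.11·log₂0.11 = 0.3503
  cell (β,c): −0.11·log₂0.11 = 0.3503
Sum = 2.443 bits.

2.443 bits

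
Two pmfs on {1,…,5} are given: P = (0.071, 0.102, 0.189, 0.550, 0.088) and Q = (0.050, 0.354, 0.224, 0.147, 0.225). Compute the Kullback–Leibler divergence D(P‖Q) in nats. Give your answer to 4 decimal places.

D(P‖Q) = Σ p·ln(p/q).
  0.071·ln(0.071/0.050) = 0.02490
  0.102·ln(0.102/0.354) = -0.12692
  0.189·ln(0.189/0.224) = -0.03211
  0.550·ln(0.550/0.147) = 0.72572
  0.088·ln(0.088/0.225) = -0.08261
D(P‖Q) = 0.5090 nats.

0.5090 nats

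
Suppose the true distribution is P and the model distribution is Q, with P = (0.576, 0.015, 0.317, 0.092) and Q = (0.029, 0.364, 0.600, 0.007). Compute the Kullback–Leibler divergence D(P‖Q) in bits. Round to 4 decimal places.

D(P‖Q) = Σ p·log₂(p/q).
  0.576·log₂(0.576/0.029) = 2.48368
  0.015·log₂(0.015/0.364) = -0.06901
  0.317·log₂(0.317/0.600) = -0.29179
  0.092·log₂(0.092/0.007) = 0.34189
D(P‖Q) = 2.4648 bits.

2.4648 bits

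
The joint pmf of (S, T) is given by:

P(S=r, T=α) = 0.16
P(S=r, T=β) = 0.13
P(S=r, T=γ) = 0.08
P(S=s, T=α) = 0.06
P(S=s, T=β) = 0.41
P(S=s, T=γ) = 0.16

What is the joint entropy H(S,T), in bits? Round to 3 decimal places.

2.291 bits

H(S,T) = −Σ p(x,y)·log₂ p(x,y) over all 6 cells.
  cell (r,α): −0.16·log₂0.16 = 0.4230
  cell (r,β): −0.13·log₂0.13 = 0.3826
  cell (r,γ): −0.08·log₂0.08 = 0.2915
  cell (s,α): −0.06·log₂0.06 = 0.2435
  cell (s,β): −0.41·log₂0.41 = 0.5274
  cell (s,γ): −0.16·log₂0.16 = 0.4230
Sum = 2.291 bits.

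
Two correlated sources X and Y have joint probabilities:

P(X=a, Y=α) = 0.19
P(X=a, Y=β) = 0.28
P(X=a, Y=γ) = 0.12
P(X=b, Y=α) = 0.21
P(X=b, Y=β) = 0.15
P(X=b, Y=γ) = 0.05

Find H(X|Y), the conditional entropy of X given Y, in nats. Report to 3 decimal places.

Chain rule: H(X|Y) = H(X,Y) − H(Y).
Marginals: p(X) = (0.5900, 0.4100), p(Y) = (0.4000, 0.4300, 0.1700).
H(X,Y) = 1.6885 nats; H(Y) = 1.0307 nats.
H(X|Y) = 1.6885 − 1.0307 = 0.658 nats.

0.658 nats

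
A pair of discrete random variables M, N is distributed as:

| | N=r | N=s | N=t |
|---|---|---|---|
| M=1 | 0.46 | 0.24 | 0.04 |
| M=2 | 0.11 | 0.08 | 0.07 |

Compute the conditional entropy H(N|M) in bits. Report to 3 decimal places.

1.279 bits

Marginals: p(M) = (0.7400, 0.2600), p(N) = (0.5700, 0.3200, 0.1100).
H(N|M) = Σ p(M) · H(N|M=·).
  M=1: p=0.7400, H(N|M=1) = 1.1808
  M=2: p=0.2600, H(N|M=2) = 1.5579
Weighted sum = 1.279 bits.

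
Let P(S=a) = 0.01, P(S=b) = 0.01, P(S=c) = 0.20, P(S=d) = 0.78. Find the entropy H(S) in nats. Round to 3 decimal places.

0.608 nats

H(S) = −Σ p·ln p.
  −(0.01)·ln(0.01) = 0.0461
  −(0.01)·ln(0.01) = 0.0461
  −(0.20)·ln(0.20) = 0.3219
  −(0.78)·ln(0.78) = 0.1938
Sum: 0.0461 + 0.0461 + 0.3219 + 0.1938 = 0.608 nats.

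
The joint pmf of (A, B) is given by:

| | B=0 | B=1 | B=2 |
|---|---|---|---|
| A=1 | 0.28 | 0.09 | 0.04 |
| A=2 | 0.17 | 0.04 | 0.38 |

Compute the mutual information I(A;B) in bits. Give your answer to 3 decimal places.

0.240 bits

Marginals: p(A) = (0.4100, 0.5900), p(B) = (0.4500, 0.1300, 0.4200).
I(A;B) = H(A) + H(B) − H(A,B).
H(A) = 0.9765, H(B) = 1.4267, H(A,B) = 2.1634.
I(A;B) = 0.9765 + 1.4267 − 2.1634 = 0.240 bits.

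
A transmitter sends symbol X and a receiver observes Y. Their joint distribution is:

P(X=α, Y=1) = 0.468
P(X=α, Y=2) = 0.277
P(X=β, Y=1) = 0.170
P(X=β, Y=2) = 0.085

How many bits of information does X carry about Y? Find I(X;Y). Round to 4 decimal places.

0.0009 bits

Marginals: p(X) = (0.7450, 0.2550), p(Y) = (0.6380, 0.3620).
I(X;Y) = Σ p(x,y)·log₂[p(x,y)/(p(x)p(y))].
  (α,1): 0.468·log₂(0.9846) = -0.01046
  (α,2): 0.277·log₂(1.0271) = 0.01069
  (β,1): 0.170·log₂(1.0449) = 0.01078
  (β,2): 0.085·log₂(0.9208) = -0.01012
Sum = 0.0009 bits.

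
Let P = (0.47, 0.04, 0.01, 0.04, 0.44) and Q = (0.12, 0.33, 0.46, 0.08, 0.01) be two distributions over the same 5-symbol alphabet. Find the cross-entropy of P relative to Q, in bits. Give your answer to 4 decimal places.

4.5819 bits

H(P,Q) = −Σ p·log₂ q.
  −0.47·log₂(0.12) = 1.43768
  −0.04·log₂(0.33) = 0.06398
  −0.01·log₂(0.46) = 0.01120
  −0.04·log₂(0.08) = 0.14575
  −0.44·log₂(0.01) = 2.92330
H(P,Q) = 4.5819 bits.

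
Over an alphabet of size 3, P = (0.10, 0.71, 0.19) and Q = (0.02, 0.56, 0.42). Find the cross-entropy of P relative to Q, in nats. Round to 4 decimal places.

H(P,Q) = −Σ p·ln q.
  −0.10·ln(0.02) = 0.39120
  −0.71·ln(0.56) = 0.41167
  −0.19·ln(0.42) = 0.16483
H(P,Q) = 0.9677 nats.

0.9677 nats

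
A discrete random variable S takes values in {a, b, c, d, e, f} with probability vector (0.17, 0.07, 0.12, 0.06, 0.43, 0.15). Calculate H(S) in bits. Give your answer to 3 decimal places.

2.248 bits

H(S) = −Σ p·log₂ p.
  −(0.17)·log₂(0.17) = 0.4346
  −(0.07)·log₂(0.07) = 0.2686
  −(0.12)·log₂(0.12) = 0.3671
  −(0.06)·log₂(0.06) = 0.2435
  −(0.43)·log₂(0.43) = 0.5236
  −(0.15)·log₂(0.15) = 0.4105
Sum: 0.4346 + 0.2686 + 0.3671 + 0.2435 + 0.5236 + 0.4105 = 2.248 bits.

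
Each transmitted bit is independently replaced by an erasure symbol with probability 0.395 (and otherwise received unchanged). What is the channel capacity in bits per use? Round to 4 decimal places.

0.6050 bits

Binary erasure channel: capacity C = 1 − ε.
C = 1 − 0.395 = 0.6050 bits per channel use.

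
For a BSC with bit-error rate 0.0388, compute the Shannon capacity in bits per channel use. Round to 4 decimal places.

Binary symmetric channel: C = 1 − h₂(ε) where h₂ is the binary entropy function.
h₂(0.0388) = −0.0388·log₂0.0388 − 0.9612·log₂0.9612 = 0.2368.
C = 1 − 0.2368 = 0.7632 bits per channel use.

0.7632 bits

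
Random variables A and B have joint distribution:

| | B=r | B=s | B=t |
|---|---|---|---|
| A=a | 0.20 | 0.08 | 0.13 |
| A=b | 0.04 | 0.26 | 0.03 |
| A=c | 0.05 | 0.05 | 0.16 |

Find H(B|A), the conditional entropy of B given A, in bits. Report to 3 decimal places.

1.276 bits

Chain rule: H(B|A) = H(A,B) − H(A).
Marginals: p(A) = (0.4100, 0.3300, 0.2600), p(B) = (0.2900, 0.3900, 0.3200).
H(A,B) = 2.8366 bits; H(A) = 1.5605 bits.
H(B|A) = 2.8366 − 1.5605 = 1.276 bits.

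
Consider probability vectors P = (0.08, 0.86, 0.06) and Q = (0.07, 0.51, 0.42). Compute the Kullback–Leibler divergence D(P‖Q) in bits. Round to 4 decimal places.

D(P‖Q) = Σ p·log₂(p/q).
  0.08·log₂(0.08/0.07) = 0.01541
  0.86·log₂(0.86/0.51) = 0.64830
  0.06·log₂(0.06/0.42) = -0.16844
D(P‖Q) = 0.4953 bits.

0.4953 bits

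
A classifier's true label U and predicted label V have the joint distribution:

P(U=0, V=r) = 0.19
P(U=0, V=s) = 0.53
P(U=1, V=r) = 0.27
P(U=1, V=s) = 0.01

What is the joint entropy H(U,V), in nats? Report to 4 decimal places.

H(U,V) = −Σ p(x,y)·ln p(x,y) over all 4 cells.
  cell (0,r): −0.19·ln0.19 = 0.31554
  cell (0,s): −0.53·ln0.53 = 0.33649
  cell (1,r): −0.27·ln0.27 = 0.35352
  cell (1,s): −0.01·ln0.01 = 0.04605
Sum = 1.0516 nats.

1.0516 nats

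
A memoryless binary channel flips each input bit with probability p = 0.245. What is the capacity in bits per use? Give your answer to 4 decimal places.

0.1967 bits

Binary symmetric channel: C = 1 − h₂(ε) where h₂ is the binary entropy function.
h₂(0.245) = −0.245·log₂0.245 − 0.755·log₂0.755 = 0.8033.
C = 1 − 0.8033 = 0.1967 bits per channel use.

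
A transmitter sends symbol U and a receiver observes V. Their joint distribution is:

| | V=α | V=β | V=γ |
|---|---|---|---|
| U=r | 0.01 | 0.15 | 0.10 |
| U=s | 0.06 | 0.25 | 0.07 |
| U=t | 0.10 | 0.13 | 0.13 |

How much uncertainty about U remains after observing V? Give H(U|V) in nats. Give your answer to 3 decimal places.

1.024 nats

Marginals: p(U) = (0.2600, 0.3800, 0.3600), p(V) = (0.1700, 0.5300, 0.3000).
H(U|V) = Σ p(V) · H(U|V=·).
  V=α: p=0.1700, H(U|V=α) = 0.8464
  V=β: p=0.5300, H(U|V=β) = 1.0564
  V=γ: p=0.3000, H(U|V=γ) = 1.0681
Weighted sum = 1.024 nats.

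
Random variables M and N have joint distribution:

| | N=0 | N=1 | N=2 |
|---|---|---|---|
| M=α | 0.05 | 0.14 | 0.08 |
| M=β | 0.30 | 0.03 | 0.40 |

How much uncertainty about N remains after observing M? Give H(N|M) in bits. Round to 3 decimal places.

Marginals: p(M) = (0.2700, 0.7300), p(N) = (0.3500, 0.1700, 0.4800).
H(N|M) = Σ p(M) · H(N|M=·).
  M=α: p=0.2700, H(N|M=α) = 1.4618
  M=β: p=0.7300, H(N|M=β) = 1.1920
Weighted sum = 1.265 bits.

1.265 bits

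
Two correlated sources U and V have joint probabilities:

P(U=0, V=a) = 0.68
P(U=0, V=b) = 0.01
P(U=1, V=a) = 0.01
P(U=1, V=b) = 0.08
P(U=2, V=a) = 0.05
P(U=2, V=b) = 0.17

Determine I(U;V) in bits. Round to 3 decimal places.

Marginals: p(U) = (0.6900, 0.0900, 0.2200), p(V) = (0.7400, 0.2600).
I(U;V) = Σ p(x,y)·log₂[p(x,y)/(p(x)p(y))].
  (0,a): 0.68·log₂(1.3318) = 0.2811
  (0,b): 0.01·log₂(0.0557) = -0.0417
  (1,a): 0.01·log₂(0.1502) = -0.0274
  (1,b): 0.08·log₂(3.4188) = 0.1419
  (2,a): 0.05·log₂(0.3071) = -0.0852
  (2,b): 0.17·log₂(2.9720) = 0.2671
Sum = 0.536 bits.

0.536 bits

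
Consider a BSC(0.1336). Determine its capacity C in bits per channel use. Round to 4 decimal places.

Binary symmetric channel: C = 1 − h₂(ε) where h₂ is the binary entropy function.
h₂(0.1336) = −0.1336·log₂0.1336 − 0.8664·log₂0.8664 = 0.5672.
C = 1 − 0.5672 = 0.4328 bits per channel use.

0.4328 bits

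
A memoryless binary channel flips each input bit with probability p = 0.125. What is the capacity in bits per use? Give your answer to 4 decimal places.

0.4564 bits

Binary symmetric channel: C = 1 − h₂(ε) where h₂ is the binary entropy function.
h₂(0.125) = −0.125·log₂0.125 − 0.875·log₂0.875 = 0.5436.
C = 1 − 0.5436 = 0.4564 bits per channel use.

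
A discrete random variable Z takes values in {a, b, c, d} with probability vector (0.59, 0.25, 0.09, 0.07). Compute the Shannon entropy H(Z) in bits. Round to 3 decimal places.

H(Z) = −Σ p·log₂ p.
  −(0.59)·log₂(0.59) = 0.4491
  −(0.25)·log₂(0.25) = 0.5000
  −(0.09)·log₂(0.09) = 0.3127
  −(0.07)·log₂(0.07) = 0.2686
Sum: 0.4491 + 0.5000 + 0.3127 + 0.2686 = 1.530 bits.

1.530 bits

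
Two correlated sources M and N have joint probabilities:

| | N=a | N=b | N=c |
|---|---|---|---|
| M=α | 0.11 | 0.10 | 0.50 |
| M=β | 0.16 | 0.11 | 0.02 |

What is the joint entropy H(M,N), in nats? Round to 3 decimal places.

1.434 nats

H(M,N) = −Σ p(x,y)·ln p(x,y) over all 6 cells.
  cell (α,a): −0.11·ln0.11 = 0.2428
  cell (α,b): −0.10·ln0.10 = 0.2303
  cell (α,c): −0.50·ln0.50 = 0.3466
  cell (β,a): −0.16·ln0.16 = 0.2932
  cell (β,b): −0.11·ln0.11 = 0.2428
  cell (β,c): −0.02·ln0.02 = 0.0782
Sum = 1.434 nats.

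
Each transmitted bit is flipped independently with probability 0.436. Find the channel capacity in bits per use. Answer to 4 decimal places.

Binary symmetric channel: C = 1 − h₂(ε) where h₂ is the binary entropy function.
h₂(0.436) = −0.436·log₂0.436 − 0.564·log₂0.564 = 0.9881.
C = 1 − 0.9881 = 0.0119 bits per channel use.

0.0119 bits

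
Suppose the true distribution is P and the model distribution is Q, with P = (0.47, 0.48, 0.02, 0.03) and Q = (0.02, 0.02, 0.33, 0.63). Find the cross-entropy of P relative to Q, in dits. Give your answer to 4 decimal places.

1.6297 dits

H(P,Q) = −Σ p·log₁₀ q.
  −0.47·log₁₀(0.02) = 0.79852
  −0.48·log₁₀(0.02) = 0.81551
  −0.02·log₁₀(0.33) = 0.00963
  −0.03·log₁₀(0.63) = 0.00602
H(P,Q) = 1.6297 dits.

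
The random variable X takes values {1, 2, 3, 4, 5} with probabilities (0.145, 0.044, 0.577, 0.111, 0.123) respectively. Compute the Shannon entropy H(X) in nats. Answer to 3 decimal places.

1.236 nats

H(X) = −Σ p·ln p.
  −(0.145)·ln(0.145) = 0.2800
  −(0.044)·ln(0.044) = 0.1374
  −(0.577)·ln(0.577) = 0.3173
  −(0.111)·ln(0.111) = 0.2440
  −(0.123)·ln(0.123) = 0.2578
Sum: 0.2800 + 0.1374 + 0.3173 + 0.2440 + 0.2578 = 1.236 nats.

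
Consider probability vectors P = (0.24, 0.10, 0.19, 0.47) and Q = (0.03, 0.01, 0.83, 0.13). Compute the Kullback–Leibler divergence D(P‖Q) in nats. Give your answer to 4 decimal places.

D(P‖Q) = Σ p·ln(p/q).
  0.24·ln(0.24/0.03) = 0.49907
  0.10·ln(0.10/0.01) = 0.23026
  0.19·ln(0.19/0.83) = -0.28014
  0.47·ln(0.47/0.13) = 0.60404
D(P‖Q) = 1.0532 nats.

1.0532 nats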